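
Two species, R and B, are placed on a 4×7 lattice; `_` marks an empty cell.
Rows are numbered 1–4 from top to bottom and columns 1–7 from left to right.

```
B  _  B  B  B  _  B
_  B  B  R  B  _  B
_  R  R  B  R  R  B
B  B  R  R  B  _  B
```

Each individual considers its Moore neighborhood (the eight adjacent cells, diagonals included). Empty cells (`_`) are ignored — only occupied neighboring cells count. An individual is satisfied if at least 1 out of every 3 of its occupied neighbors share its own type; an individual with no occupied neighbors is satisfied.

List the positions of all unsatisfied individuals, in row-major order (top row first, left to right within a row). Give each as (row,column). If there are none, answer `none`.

(2,4), (3,6), (4,2), (4,5)

Row 1: (1,1)B 1/1 ok · (1,3)B 3/4 ok · (1,4)B 4/5 ok · (1,5)B 2/3 ok · (1,7)B 1/1 ok
Row 2: (2,2)B 3/5 ok · (2,3)B 4/7 ok · (2,4)R 2/8 unhappy · (2,5)B 3/6 ok · (2,7)B 2/3 ok
Row 3: (3,2)R 2/6 ok · (3,3)R 4/8 ok · (3,4)B 3/8 ok · (3,5)R 3/6 ok · (3,6)R 1/6 unhappy · (3,7)B 2/3 ok
Row 4: (4,1)B 1/2 ok · (4,2)B 1/4 unhappy · (4,3)R 3/5 ok · (4,4)R 3/5 ok · (4,5)B 1/4 unhappy · (4,7)B 1/2 ok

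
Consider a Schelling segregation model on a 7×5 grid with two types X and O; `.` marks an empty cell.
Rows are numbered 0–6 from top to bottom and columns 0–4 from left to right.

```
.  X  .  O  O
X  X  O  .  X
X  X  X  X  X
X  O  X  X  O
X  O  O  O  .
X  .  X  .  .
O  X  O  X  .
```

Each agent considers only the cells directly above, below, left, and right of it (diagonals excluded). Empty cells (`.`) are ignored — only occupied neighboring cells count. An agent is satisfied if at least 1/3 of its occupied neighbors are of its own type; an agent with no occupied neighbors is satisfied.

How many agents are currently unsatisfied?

Row 0: (0,1)X 1/1 ✓ · (0,3)O 1/1 ✓ · (0,4)O 1/2 ✓
Row 1: (1,0)X 2/2 ✓ · (1,1)X 3/4 ✓ · (1,2)O 0/2 ✗ · (1,4)X 1/2 ✓
Row 2: (2,0)X 3/3 ✓ · (2,1)X 3/4 ✓ · (2,2)X 3/4 ✓ · (2,3)X 3/3 ✓ · (2,4)X 2/3 ✓
Row 3: (3,0)X 2/3 ✓ · (3,1)O 1/4 ✗ · (3,2)X 2/4 ✓ · (3,3)X 2/4 ✓ · (3,4)O 0/2 ✗
Row 4: (4,0)X 2/3 ✓ · (4,1)O 2/3 ✓ · (4,2)O 2/4 ✓ · (4,3)O 1/2 ✓
Row 5: (5,0)X 1/2 ✓ · (5,2)X 0/2 ✗
Row 6: (6,0)O 0/2 ✗ · (6,1)X 0/2 ✗ · (6,2)O 0/3 ✗ · (6,3)X 0/1 ✗
Unsatisfied: (1,2), (3,1), (3,4), (5,2), (6,0), (6,1), (6,2), (6,3) — 8 in total.

8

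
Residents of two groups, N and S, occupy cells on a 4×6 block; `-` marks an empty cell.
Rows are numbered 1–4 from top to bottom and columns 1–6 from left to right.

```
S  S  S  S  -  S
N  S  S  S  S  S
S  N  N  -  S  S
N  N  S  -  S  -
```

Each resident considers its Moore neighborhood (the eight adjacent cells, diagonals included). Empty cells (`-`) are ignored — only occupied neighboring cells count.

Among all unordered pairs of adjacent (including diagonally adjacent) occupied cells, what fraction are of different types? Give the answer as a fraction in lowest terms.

Scan each occupied cell's neighbors to the right and below (and the two forward diagonals) so each pair is counted once.
From row 1: 2 unlike of 16 pairs (running 2/16).
From row 2: 7 unlike of 18 pairs (running 9/34).
From row 3: 5 unlike of 12 pairs (running 14/46).
From row 4: 1 unlike of 2 pairs (running 15/48).
Total adjacent occupied pairs: 48; unlike-type pairs: 15.
15/48 reduces to 5/16.

5/16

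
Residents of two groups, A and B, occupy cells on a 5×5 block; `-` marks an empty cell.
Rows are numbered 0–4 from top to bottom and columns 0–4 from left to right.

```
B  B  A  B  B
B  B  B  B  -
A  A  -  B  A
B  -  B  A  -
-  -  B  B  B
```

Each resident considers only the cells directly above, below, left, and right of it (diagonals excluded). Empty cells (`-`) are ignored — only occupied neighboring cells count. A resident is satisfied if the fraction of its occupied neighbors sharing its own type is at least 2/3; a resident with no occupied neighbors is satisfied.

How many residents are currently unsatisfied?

8

Row 0: (0,0)B 2/2 satisfied · (0,1)B 2/3 satisfied · (0,2)A 0/3 not · (0,3)B 2/3 satisfied · (0,4)B 1/1 satisfied
Row 1: (1,0)B 2/3 satisfied · (1,1)B 3/4 satisfied · (1,2)B 2/3 satisfied · (1,3)B 3/3 satisfied
Row 2: (2,0)A 1/3 not · (2,1)A 1/2 not · (2,3)B 1/3 not · (2,4)A 0/1 not
Row 3: (3,0)B 0/1 not · (3,2)B 1/2 not · (3,3)A 0/3 not
Row 4: (4,2)B 2/2 satisfied · (4,3)B 2/3 satisfied · (4,4)B 1/1 satisfied
Unsatisfied: (0,2), (2,0), (2,1), (2,3), (2,4), (3,0), (3,2), (3,3) — 8 in total.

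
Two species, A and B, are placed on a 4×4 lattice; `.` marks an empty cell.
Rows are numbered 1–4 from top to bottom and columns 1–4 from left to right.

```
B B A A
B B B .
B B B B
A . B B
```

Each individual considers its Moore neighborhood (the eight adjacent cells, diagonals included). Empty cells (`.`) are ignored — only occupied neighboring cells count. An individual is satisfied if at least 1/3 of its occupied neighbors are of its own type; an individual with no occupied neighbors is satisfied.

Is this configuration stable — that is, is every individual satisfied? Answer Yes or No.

Row 1: (1,1)B 3/3 ✓ · (1,2)B 4/5 ✓ · (1,3)A 1/4 ✗ · (1,4)A 1/2 ✓
Row 2: (2,1)B 5/5 ✓ · (2,2)B 7/8 ✓ · (2,3)B 5/7 ✓
Row 3: (3,1)B 3/4 ✓ · (3,2)B 6/7 ✓ · (3,3)B 6/6 ✓ · (3,4)B 4/4 ✓
Row 4: (4,1)A 0/2 ✗ · (4,3)B 4/4 ✓ · (4,4)B 3/3 ✓
For instance (1,3) has only 1/4 same-type neighbors, below 1/3.

No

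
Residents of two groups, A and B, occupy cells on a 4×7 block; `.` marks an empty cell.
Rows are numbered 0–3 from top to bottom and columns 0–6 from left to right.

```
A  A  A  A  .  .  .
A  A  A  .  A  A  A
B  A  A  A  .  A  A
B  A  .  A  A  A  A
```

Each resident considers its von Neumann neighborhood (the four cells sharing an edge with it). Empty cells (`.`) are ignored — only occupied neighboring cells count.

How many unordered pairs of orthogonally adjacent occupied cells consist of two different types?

3

Scan each occupied cell's neighbors to the right and below so each pair is counted once.
Row 0: A(0,0)–A(0,1)= A(0,0)–A(1,0)= A(0,1)–A(0,2)= A(0,1)–A(1,1)= A(0,2)–A(0,3)= A(0,2)–A(1,2)=  → 0/6 unlike.
Row 1: A(1,0)–A(1,1)= A(1,0)–B(2,0)≠ A(1,1)–A(1,2)= A(1,1)–A(2,1)= A(1,2)–A(2,2)= A(1,4)–A(1,5)= A(1,5)–A(1,6)= A(1,5)–A(2,5)= A(1,6)–A(2,6)=  → 1/9 unlike.
Row 2: B(2,0)–A(2,1)≠ B(2,0)–B(3,0)= A(2,1)–A(2,2)= A(2,1)–A(3,1)= A(2,2)–A(2,3)= A(2,3)–A(3,3)= A(2,5)–A(2,6)= A(2,5)–A(3,5)= A(2,6)–A(3,6)=  → 1/9 unlike.
Row 3: B(3,0)–A(3,1)≠ A(3,3)–A(3,4)= A(3,4)–A(3,5)= A(3,5)–A(3,6)=  → 1/4 unlike.
Total adjacent occupied pairs: 28; unlike-type pairs: 3.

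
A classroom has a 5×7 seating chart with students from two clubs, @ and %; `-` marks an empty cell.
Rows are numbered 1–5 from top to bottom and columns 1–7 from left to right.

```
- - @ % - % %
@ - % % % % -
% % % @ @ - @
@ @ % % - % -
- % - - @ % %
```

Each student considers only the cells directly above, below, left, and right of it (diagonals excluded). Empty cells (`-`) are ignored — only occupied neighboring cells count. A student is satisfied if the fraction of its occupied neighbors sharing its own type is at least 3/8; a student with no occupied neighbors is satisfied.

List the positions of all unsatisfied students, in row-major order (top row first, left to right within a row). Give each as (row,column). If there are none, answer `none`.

(1,3), (2,1), (3,1), (3,4), (4,2), (5,2), (5,5)

(1,3)@ 0/2 ✗
(1,4)% 1/2 ✓
(1,6)% 2/2 ✓
(1,7)% 1/1 ✓
(2,1)@ 0/1 ✗
(2,3)% 2/3 ✓
(2,4)% 3/4 ✓
(2,5)% 2/3 ✓
(2,6)% 2/2 ✓
(3,1)% 1/3 ✗
(3,2)% 2/3 ✓
(3,3)% 3/4 ✓
(3,4)@ 1/4 ✗
(3,5)@ 1/2 ✓
(3,7)@ 0/0 ✓
(4,1)@ 1/2 ✓
(4,2)@ 1/4 ✗
(4,3)% 2/3 ✓
(4,4)% 1/2 ✓
(4,6)% 1/1 ✓
(5,2)% 0/1 ✗
(5,5)@ 0/1 ✗
(5,6)% 2/3 ✓
(5,7)% 1/1 ✓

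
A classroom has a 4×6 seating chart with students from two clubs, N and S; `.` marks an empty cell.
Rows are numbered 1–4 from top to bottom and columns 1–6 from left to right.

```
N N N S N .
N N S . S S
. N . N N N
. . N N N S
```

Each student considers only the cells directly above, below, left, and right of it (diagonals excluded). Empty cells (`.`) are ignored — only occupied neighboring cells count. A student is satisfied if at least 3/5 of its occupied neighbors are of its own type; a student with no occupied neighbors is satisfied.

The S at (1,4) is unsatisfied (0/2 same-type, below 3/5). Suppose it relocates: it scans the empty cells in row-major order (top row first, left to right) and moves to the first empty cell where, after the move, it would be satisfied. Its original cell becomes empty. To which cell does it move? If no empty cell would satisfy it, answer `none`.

(2,4)

Vacating (1,4). Empty cells in order:
  (1,6): 1/2 same-type → still unsatisfied.
  (2,4): 2/3 same-type → satisfied — stop here.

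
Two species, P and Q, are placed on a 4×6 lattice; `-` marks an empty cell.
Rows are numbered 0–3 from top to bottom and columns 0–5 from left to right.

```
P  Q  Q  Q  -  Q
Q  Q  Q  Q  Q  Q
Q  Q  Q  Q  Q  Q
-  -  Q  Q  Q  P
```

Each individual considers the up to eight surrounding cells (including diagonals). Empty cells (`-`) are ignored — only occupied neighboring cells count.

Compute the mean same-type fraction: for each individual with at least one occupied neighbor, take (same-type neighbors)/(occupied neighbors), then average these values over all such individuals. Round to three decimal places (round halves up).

Row 0: (0,0)P 0/3 · (0,1)Q 4/5 · (0,2)Q 5/5 · (0,3)Q 4/4 · (0,5)Q 2/2
Row 1: (1,0)Q 4/5 · (1,1)Q 7/8 · (1,2)Q 8/8 · (1,3)Q 7/7 · (1,4)Q 7/7 · (1,5)Q 4/4
Row 2: (2,0)Q 3/3 · (2,1)Q 6/6 · (2,2)Q 7/7 · (2,3)Q 8/8 · (2,4)Q 7/8 · (2,5)Q 4/5
Row 3: (3,2)Q 4/4 · (3,3)Q 5/5 · (3,4)Q 4/5 · (3,5)P 0/3
Sum over 21 individuals: 0/3 + 4/5 + 5/5 + 4/4 + 2/2 + 4/5 + 7/8 + 8/8 + 7/7 + 7/7 + 4/4 + 3/3 + 6/6 + 7/7 + 8/8 + 7/8 + 4/5 + 4/4 + 5/5 + 4/5 + 0/3 = 359/20; mean = 359/20 ÷ 21 = 359/420 = 0.854761… → 0.855.

0.855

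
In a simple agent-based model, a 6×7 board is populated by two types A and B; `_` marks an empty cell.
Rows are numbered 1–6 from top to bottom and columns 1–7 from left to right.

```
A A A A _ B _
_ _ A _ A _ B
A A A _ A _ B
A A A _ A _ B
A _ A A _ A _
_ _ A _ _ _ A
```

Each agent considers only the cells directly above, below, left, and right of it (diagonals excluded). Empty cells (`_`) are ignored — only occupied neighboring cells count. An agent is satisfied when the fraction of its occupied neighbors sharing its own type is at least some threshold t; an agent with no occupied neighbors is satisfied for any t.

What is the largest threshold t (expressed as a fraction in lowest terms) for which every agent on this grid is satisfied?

1/1

Row 1: (1,1)A 1/1 · (1,2)A 2/2 · (1,3)A 3/3 · (1,4)A 1/1 · (1,6)B — no occupied neighbors
Row 2: (2,3)A 2/2 · (2,5)A 1/1 · (2,7)B 1/1
Row 3: (3,1)A 2/2 · (3,2)A 3/3 · (3,3)A 3/3 · (3,5)A 2/2 · (3,7)B 2/2
Row 4: (4,1)A 3/3 · (4,2)A 3/3 · (4,3)A 3/3 · (4,5)A 1/1 · (4,7)B 1/1
Row 5: (5,1)A 1/1 · (5,3)A 3/3 · (5,4)A 1/1 · (5,6)A — no occupied neighbors
Row 6: (6,3)A 1/1 · (6,7)A — no occupied neighbors
The smallest same-type fraction is 1/1 at (1,1), which reduces to 1/1. Any threshold above that leaves this agent unsatisfied.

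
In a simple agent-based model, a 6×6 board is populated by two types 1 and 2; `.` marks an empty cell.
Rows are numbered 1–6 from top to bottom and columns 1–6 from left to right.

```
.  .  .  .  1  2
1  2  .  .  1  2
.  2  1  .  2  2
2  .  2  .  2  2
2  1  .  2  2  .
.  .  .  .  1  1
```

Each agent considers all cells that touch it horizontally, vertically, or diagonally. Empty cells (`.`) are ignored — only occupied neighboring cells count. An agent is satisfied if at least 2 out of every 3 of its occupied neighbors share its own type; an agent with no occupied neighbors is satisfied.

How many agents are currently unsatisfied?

(1,5)1 1/3 not
(1,6)2 1/3 not
(2,1)1 0/2 not
(2,2)2 1/3 not
(2,5)1 1/5 not
(2,6)2 3/5 not
(3,2)2 3/5 not
(3,3)1 0/3 not
(3,5)2 4/5 satisfied
(3,6)2 4/5 satisfied
(4,1)2 2/3 satisfied
(4,3)2 2/4 not
(4,5)2 5/5 satisfied
(4,6)2 4/4 satisfied
(5,1)2 1/2 not
(5,2)1 0/3 not
(5,4)2 3/4 satisfied
(5,5)2 3/5 not
(6,5)1 1/3 not
(6,6)1 1/2 not
Unsatisfied: (1,5), (1,6), (2,1), (2,2), (2,5), (2,6), (3,2), (3,3), (4,3), (5,1), (5,2), (5,5), (6,5), (6,6) — 14 in total.

14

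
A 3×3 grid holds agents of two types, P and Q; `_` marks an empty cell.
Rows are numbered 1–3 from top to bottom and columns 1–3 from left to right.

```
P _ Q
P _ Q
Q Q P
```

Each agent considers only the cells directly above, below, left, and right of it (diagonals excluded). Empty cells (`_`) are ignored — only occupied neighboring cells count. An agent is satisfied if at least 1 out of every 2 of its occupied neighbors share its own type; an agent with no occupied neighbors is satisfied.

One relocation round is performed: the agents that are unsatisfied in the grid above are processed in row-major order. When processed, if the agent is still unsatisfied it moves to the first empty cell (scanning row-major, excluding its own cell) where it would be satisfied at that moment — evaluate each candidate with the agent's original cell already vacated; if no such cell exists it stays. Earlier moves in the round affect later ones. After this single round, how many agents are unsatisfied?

0

Initially unsatisfied (in order): (3,3).
  (3,3) → (1,2).
Resulting grid:
P P Q
P _ Q
Q Q _
All satisfied now.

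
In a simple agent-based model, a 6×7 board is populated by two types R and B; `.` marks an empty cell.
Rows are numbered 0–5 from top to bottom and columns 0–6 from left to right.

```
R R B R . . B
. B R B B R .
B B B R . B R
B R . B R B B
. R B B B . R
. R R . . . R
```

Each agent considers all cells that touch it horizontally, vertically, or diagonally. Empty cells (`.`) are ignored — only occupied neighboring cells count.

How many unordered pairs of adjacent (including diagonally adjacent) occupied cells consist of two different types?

Scan each occupied cell's neighbors to the right and below (and the two forward diagonals) so each pair is counted once.
Row 0: R(0,0)–R(0,1)= R(0,0)–B(1,1)≠ R(0,1)–B(0,2)≠ R(0,1)–B(1,1)≠ R(0,1)–R(1,2)= B(0,2)–R(0,3)≠ B(0,2)–R(1,2)≠ B(0,2)–B(1,3)= B(0,2)–B(1,1)= R(0,3)–B(1,3)≠ R(0,3)–B(1,4)≠ R(0,3)–R(1,2)= B(0,6)–R(1,5)≠  → 8/13 unlike.
Row 1: B(1,1)–R(1,2)≠ B(1,1)–B(2,1)= B(1,1)–B(2,2)= B(1,1)–B(2,0)= R(1,2)–B(1,3)≠ R(1,2)–B(2,2)≠ R(1,2)–R(2,3)= R(1,2)–B(2,1)≠ B(1,3)–B(1,4)= B(1,3)–R(2,3)≠ B(1,3)–B(2,2)= B(1,4)–R(1,5)≠ B(1,4)–B(2,5)= B(1,4)–R(2,3)≠ R(1,5)–B(2,5)≠ R(1,5)–R(2,6)=  → 8/16 unlike.
Row 2: B(2,0)–B(2,1)= B(2,0)–B(3,0)= B(2,0)–R(3,1)≠ B(2,1)–B(2,2)= B(2,1)–R(3,1)≠ B(2,1)–B(3,0)= B(2,2)–R(2,3)≠ B(2,2)–B(3,3)= B(2,2)–R(3,1)≠ R(2,3)–B(3,3)≠ R(2,3)–R(3,4)= B(2,5)–R(2,6)≠ B(2,5)–B(3,5)= B(2,5)–B(3,6)= B(2,5)–R(3,4)≠ R(2,6)–B(3,6)≠ R(2,6)–B(3,5)≠  → 9/17 unlike.
Row 3: B(3,0)–R(3,1)≠ B(3,0)–R(4,1)≠ R(3,1)–R(4,1)= R(3,1)–B(4,2)≠ B(3,3)–R(3,4)≠ B(3,3)–B(4,3)= B(3,3)–B(4,4)= B(3,3)–B(4,2)= R(3,4)–B(3,5)≠ R(3,4)–B(4,4)≠ R(3,4)–B(4,3)≠ B(3,5)–B(3,6)= B(3,5)–R(4,6)≠ B(3,5)–B(4,4)= B(3,6)–R(4,6)≠  → 9/15 unlike.
Row 4: R(4,1)–B(4,2)≠ R(4,1)–R(5,1)= R(4,1)–R(5,2)= B(4,2)–B(4,3)= B(4,2)–R(5,2)≠ B(4,2)–R(5,1)≠ B(4,3)–B(4,4)= B(4,3)–R(5,2)≠ R(4,6)–R(5,6)=  → 4/9 unlike.
Row 5: R(5,1)–R(5,2)=  → 0/1 unlike.
Total adjacent occupied pairs: 71; unlike-type pairs: 38.

38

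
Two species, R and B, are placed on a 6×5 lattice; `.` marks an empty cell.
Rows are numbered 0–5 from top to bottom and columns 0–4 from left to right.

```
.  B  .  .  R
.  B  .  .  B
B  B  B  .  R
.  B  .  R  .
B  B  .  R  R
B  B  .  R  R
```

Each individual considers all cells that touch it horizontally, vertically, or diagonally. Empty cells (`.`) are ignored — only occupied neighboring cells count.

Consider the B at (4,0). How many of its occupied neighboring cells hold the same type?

Occupied neighbors of (4,0): (3,1)=B, (4,1)=B, (5,0)=B, (5,1)=B.
Same type (B): 4 of 4.

4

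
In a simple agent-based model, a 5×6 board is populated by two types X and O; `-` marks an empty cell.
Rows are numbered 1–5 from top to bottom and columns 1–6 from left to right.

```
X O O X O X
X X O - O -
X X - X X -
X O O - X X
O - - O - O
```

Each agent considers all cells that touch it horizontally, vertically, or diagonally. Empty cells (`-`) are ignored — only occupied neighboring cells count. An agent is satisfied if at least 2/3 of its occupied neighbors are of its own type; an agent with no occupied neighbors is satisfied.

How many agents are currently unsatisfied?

17

Row 1: (1,1)X 2/3 ✓ · (1,2)O 2/5 ✗ · (1,3)O 2/4 ✗ · (1,4)X 0/4 ✗ · (1,5)O 1/3 ✗ · (1,6)X 0/2 ✗
Row 2: (2,1)X 4/5 ✓ · (2,2)X 4/7 ✗ · (2,3)O 2/6 ✗ · (2,5)O 1/5 ✗
Row 3: (3,1)X 4/5 ✓ · (3,2)X 4/7 ✗ · (3,4)X 2/5 ✗ · (3,5)X 3/4 ✓
Row 4: (4,1)X 2/4 ✗ · (4,2)O 2/5 ✗ · (4,3)O 2/4 ✗ · (4,5)X 3/5 ✗ · (4,6)X 2/3 ✓
Row 5: (5,1)O 1/2 ✗ · (5,4)O 1/2 ✗ · (5,6)O 0/2 ✗
Unsatisfied: (1,2), (1,3), (1,4), (1,5), (1,6), (2,2), (2,3), (2,5), (3,2), (3,4), (4,1), (4,2), (4,3), (4,5), (5,1), (5,4), (5,6) — 17 in total.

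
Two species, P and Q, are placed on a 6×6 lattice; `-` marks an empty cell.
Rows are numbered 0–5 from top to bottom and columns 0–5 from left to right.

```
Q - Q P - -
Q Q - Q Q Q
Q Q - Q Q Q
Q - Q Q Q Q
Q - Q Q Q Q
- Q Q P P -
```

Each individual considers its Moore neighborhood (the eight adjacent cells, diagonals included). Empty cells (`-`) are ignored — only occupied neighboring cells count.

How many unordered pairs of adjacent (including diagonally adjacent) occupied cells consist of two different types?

Scan each occupied cell's neighbors to the right and below (and the two forward diagonals) so each pair is counted once.
Row 0: Q(0,0)–Q(1,0)= Q(0,0)–Q(1,1)= Q(0,2)–P(0,3)≠ Q(0,2)–Q(1,3)= Q(0,2)–Q(1,1)= P(0,3)–Q(1,3)≠ P(0,3)–Q(1,4)≠  → 3/7 unlike.
Row 1: Q(1,0)–Q(1,1)= Q(1,0)–Q(2,0)= Q(1,0)–Q(2,1)= Q(1,1)–Q(2,1)= Q(1,1)–Q(2,0)= Q(1,3)–Q(1,4)= Q(1,3)–Q(2,3)= Q(1,3)–Q(2,4)= Q(1,4)–Q(1,5)= Q(1,4)–Q(2,4)= Q(1,4)–Q(2,5)= Q(1,4)–Q(2,3)= Q(1,5)–Q(2,5)= Q(1,5)–Q(2,4)=  → 0/14 unlike.
Row 2: Q(2,0)–Q(2,1)= Q(2,0)–Q(3,0)= Q(2,1)–Q(3,2)= Q(2,1)–Q(3,0)= Q(2,3)–Q(2,4)= Q(2,3)–Q(3,3)= Q(2,3)–Q(3,4)= Q(2,3)–Q(3,2)= Q(2,4)–Q(2,5)= Q(2,4)–Q(3,4)= Q(2,4)–Q(3,5)= Q(2,4)–Q(3,3)= Q(2,5)–Q(3,5)= Q(2,5)–Q(3,4)=  → 0/14 unlike.
Row 3: Q(3,0)–Q(4,0)= Q(3,2)–Q(3,3)= Q(3,2)–Q(4,2)= Q(3,2)–Q(4,3)= Q(3,3)–Q(3,4)= Q(3,3)–Q(4,3)= Q(3,3)–Q(4,4)= Q(3,3)–Q(4,2)= Q(3,4)–Q(3,5)= Q(3,4)–Q(4,4)= Q(3,4)–Q(4,5)= Q(3,4)–Q(4,3)= Q(3,5)–Q(4,5)= Q(3,5)–Q(4,4)=  → 0/14 unlike.
Row 4: Q(4,0)–Q(5,1)= Q(4,2)–Q(4,3)= Q(4,2)–Q(5,2)= Q(4,2)–P(5,3)≠ Q(4,2)–Q(5,1)= Q(4,3)–Q(4,4)= Q(4,3)–P(5,3)≠ Q(4,3)–P(5,4)≠ Q(4,3)–Q(5,2)= Q(4,4)–Q(4,5)= Q(4,4)–P(5,4)≠ Q(4,4)–P(5,3)≠ Q(4,5)–P(5,4)≠  → 6/13 unlike.
Row 5: Q(5,1)–Q(5,2)= Q(5,2)–P(5,3)≠ P(5,3)–P(5,4)=  → 1/3 unlike.
Total adjacent occupied pairs: 65; unlike-type pairs: 10.

10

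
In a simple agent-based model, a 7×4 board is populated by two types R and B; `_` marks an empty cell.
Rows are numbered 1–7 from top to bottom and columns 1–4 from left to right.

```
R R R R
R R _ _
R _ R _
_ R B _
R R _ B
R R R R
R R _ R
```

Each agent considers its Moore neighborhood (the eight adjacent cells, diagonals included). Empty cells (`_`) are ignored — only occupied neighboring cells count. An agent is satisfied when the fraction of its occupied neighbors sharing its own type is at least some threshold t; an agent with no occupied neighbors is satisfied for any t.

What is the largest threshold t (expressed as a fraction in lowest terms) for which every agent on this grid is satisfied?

(1,1)R 3/3
(1,2)R 4/4
(1,3)R 3/3
(1,4)R 1/1
(2,1)R 4/4
(2,2)R 6/6
(3,1)R 3/3
(3,3)R 2/3
(4,2)R 4/5
(4,3)B 1/4
(5,1)R 4/4
(5,2)R 5/6
(5,4)B 1/3
(6,1)R 5/5
(6,2)R 6/6
(6,3)R 5/6
(6,4)R 2/3
(7,1)R 3/3
(7,2)R 4/4
(7,4)R 2/2
The smallest same-type fraction is 1/4 at (4,3), which reduces to 1/4. Any threshold above that leaves this agent unsatisfied.

1/4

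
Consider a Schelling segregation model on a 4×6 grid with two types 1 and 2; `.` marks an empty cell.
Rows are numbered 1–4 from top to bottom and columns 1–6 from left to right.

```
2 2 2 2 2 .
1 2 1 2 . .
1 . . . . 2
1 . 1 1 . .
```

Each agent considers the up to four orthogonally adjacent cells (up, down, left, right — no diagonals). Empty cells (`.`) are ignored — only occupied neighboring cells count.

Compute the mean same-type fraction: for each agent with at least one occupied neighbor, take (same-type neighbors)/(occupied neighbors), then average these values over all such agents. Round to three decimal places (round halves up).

Row 1: (1,1)2 1/2 · (1,2)2 3/3 · (1,3)2 2/3 · (1,4)2 3/3 · (1,5)2 1/1
Row 2: (2,1)1 1/3 · (2,2)2 1/3 · (2,3)1 0/3 · (2,4)2 1/2
Row 3: (3,1)1 2/2 · (3,6)2 — no occupied neighbors
Row 4: (4,1)1 1/1 · (4,3)1 1/1 · (4,4)1 1/1
Sum over 13 agents: 1/2 + 3/3 + 2/3 + 3/3 + 1/1 + 1/3 + 1/3 + 0/3 + 1/2 + 2/2 + 1/1 + 1/1 + 1/1 = 28/3; mean = 28/3 ÷ 13 = 28/39 = 0.717948… → 0.718.

0.718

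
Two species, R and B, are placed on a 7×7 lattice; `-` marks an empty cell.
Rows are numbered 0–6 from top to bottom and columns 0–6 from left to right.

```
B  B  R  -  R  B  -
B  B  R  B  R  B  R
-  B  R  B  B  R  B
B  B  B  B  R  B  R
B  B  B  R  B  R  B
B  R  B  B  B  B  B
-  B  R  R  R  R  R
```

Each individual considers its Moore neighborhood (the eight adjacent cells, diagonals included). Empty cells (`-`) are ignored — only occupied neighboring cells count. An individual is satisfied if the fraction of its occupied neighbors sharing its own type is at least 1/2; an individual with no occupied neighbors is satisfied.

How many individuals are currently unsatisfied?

Row 0: (0,0)B 3/3 ok · (0,1)B 3/5 ok · (0,2)R 1/4 unhappy · (0,4)R 1/4 unhappy · (0,5)B 1/4 unhappy
Row 1: (1,0)B 4/4 ok · (1,1)B 4/7 ok · (1,2)R 2/7 unhappy · (1,3)B 2/7 unhappy · (1,4)R 2/7 unhappy · (1,5)B 3/7 unhappy · (1,6)R 1/4 unhappy
Row 2: (2,1)B 5/7 ok · (2,2)R 1/8 unhappy · (2,3)B 4/8 ok · (2,4)B 5/8 ok · (2,5)R 4/8 ok · (2,6)B 2/5 unhappy
Row 3: (3,0)B 4/4 ok · (3,1)B 6/7 ok · (3,2)B 6/8 ok · (3,3)B 5/8 ok · (3,4)R 3/8 unhappy · (3,5)B 4/8 ok · (3,6)R 2/5 unhappy
Row 4: (4,0)B 4/5 ok · (4,1)B 7/8 ok · (4,2)B 6/8 ok · (4,3)R 1/8 unhappy · (4,4)B 5/8 ok · (4,5)R 2/8 unhappy · (4,6)B 3/5 ok
Row 5: (5,0)B 3/4 ok · (5,1)R 1/7 unhappy · (5,2)B 4/8 ok · (5,3)B 4/8 ok · (5,4)B 3/8 unhappy · (5,5)B 4/8 ok · (5,6)B 2/5 unhappy
Row 6: (6,1)B 2/4 ok · (6,2)R 2/5 unhappy · (6,3)R 2/5 unhappy · (6,4)R 2/5 unhappy · (6,5)R 2/5 unhappy · (6,6)R 1/3 unhappy
Unsatisfied: (0,2), (0,4), (0,5), (1,2), (1,3), (1,4), (1,5), (1,6), (2,2), (2,6), (3,4), (3,6), (4,3), (4,5), (5,1), (5,4), (5,6), (6,2), (6,3), (6,4), (6,5), (6,6) — 22 in total.

22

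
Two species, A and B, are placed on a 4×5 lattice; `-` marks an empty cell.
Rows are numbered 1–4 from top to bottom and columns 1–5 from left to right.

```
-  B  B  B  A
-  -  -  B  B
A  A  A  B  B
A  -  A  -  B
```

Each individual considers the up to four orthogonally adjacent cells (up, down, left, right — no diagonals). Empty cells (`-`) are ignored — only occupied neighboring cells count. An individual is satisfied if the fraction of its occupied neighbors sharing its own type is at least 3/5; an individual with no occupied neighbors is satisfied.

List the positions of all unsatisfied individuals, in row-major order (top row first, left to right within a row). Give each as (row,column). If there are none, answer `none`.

Row 1: (1,2)B 1/1 ✓ · (1,3)B 2/2 ✓ · (1,4)B 2/3 ✓ · (1,5)A 0/2 ✗
Row 2: (2,4)B 3/3 ✓ · (2,5)B 2/3 ✓
Row 3: (3,1)A 2/2 ✓ · (3,2)A 2/2 ✓ · (3,3)A 2/3 ✓ · (3,4)B 2/3 ✓ · (3,5)B 3/3 ✓
Row 4: (4,1)A 1/1 ✓ · (4,3)A 1/1 ✓ · (4,5)B 1/1 ✓

(1,5)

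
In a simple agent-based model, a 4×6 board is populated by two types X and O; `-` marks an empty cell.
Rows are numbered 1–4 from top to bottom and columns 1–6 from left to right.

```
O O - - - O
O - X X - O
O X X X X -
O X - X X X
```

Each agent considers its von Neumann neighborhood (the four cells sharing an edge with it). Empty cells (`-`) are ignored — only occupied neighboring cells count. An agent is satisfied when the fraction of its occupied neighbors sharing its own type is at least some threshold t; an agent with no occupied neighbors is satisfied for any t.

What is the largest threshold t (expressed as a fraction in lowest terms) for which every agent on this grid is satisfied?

Row 1: (1,1)O 2/2 · (1,2)O 1/1 · (1,6)O 1/1
Row 2: (2,1)O 2/2 · (2,3)X 2/2 · (2,4)X 2/2 · (2,6)O 1/1
Row 3: (3,1)O 2/3 · (3,2)X 2/3 · (3,3)X 3/3 · (3,4)X 4/4 · (3,5)X 2/2
Row 4: (4,1)O 1/2 · (4,2)X 1/2 · (4,4)X 2/2 · (4,5)X 3/3 · (4,6)X 1/1
The smallest same-type fraction is 1/2 at (4,1), which reduces to 1/2. Any threshold above that leaves this agent unsatisfied.

1/2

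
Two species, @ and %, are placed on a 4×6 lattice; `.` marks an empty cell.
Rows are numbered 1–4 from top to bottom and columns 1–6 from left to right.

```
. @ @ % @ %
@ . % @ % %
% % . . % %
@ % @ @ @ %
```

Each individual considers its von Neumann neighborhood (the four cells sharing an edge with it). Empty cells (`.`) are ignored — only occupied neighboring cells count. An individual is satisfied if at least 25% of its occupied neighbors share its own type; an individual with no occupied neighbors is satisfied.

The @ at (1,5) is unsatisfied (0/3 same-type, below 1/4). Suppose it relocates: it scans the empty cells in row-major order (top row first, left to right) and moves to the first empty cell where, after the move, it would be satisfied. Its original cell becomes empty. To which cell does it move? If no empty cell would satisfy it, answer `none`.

(1,1)

Vacating (1,5). Empty cells in order:
  (1,1): 2/2 same-type → satisfied — stop here.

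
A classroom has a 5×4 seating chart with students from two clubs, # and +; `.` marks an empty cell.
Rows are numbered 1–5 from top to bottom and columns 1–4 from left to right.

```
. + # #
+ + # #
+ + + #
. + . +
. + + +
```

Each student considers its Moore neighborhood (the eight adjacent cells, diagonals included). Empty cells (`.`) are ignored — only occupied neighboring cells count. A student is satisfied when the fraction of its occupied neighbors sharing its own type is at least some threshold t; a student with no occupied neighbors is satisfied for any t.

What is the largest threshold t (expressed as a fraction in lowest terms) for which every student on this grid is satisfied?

1/2

Row 1: (1,2)+ 2/4 · (1,3)# 3/5 · (1,4)# 3/3
Row 2: (2,1)+ 4/4 · (2,2)+ 5/7 · (2,3)# 4/8 · (2,4)# 4/5
Row 3: (3,1)+ 4/4 · (3,2)+ 5/6 · (3,3)+ 4/7 · (3,4)# 2/4
Row 4: (4,2)+ 5/5 · (4,4)+ 3/4
Row 5: (5,2)+ 2/2 · (5,3)+ 4/4 · (5,4)+ 2/2
The smallest same-type fraction is 2/4 at (1,2), which reduces to 1/2. Any threshold above that leaves this student unsatisfied.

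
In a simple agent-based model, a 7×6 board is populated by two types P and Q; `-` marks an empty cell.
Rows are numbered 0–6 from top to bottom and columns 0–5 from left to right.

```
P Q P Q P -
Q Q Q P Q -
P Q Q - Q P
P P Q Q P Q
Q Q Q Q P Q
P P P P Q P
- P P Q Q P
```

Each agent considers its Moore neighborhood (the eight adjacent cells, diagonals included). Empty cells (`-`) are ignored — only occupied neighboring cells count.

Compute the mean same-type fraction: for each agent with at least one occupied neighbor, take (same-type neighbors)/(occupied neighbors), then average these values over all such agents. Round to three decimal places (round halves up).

Row 0: (0,0)P 0/3 · (0,1)Q 3/5 · (0,2)P 1/5 · (0,3)Q 2/5 · (0,4)P 1/3
Row 1: (1,0)Q 3/5 · (1,1)Q 5/8 · (1,2)Q 5/7 · (1,3)P 2/7 · (1,4)Q 2/5
Row 2: (2,0)P 2/5 · (2,1)Q 5/8 · (2,2)Q 5/7 · (2,4)Q 3/6 · (2,5)P 1/4
Row 3: (3,0)P 2/5 · (3,1)P 2/8 · (3,2)Q 6/7 · (3,3)Q 5/7 · (3,4)P 2/7 · (3,5)Q 2/5
Row 4: (4,0)Q 1/5 · (4,1)Q 3/8 · (4,2)Q 4/8 · (4,3)Q 4/8 · (4,4)P 3/8 · (4,5)Q 2/5
Row 5: (5,0)P 2/4 · (5,1)P 4/7 · (5,2)P 4/8 · (5,3)P 3/8 · (5,4)Q 4/8 · (5,5)P 2/5
Row 6: (6,1)P 4/4 · (6,2)P 4/5 · (6,3)Q 2/5 · (6,4)Q 2/5 · (6,5)P 1/3
Sum over 38 agents: 0/3 + 3/5 + 1/5 + 2/5 + 1/3 + 3/5 + 5/8 + 5/7 + 2/7 + 2/5 + 2/5 + 5/8 + 5/7 + 3/6 + 1/4 + 2/5 + 2/8 + 6/7 + 5/7 + 2/7 + 2/5 + 1/5 + 3/8 + 4/8 + 4/8 + 3/8 + 2/5 + 2/4 + 4/7 + 4/8 + 3/8 + 4/8 + 2/5 + 4/4 + 4/5 + 2/5 + 2/5 + 1/3 = 2971/168; mean = 2971/168 ÷ 38 = 2971/6384 = 0.465382… → 0.465.

0.465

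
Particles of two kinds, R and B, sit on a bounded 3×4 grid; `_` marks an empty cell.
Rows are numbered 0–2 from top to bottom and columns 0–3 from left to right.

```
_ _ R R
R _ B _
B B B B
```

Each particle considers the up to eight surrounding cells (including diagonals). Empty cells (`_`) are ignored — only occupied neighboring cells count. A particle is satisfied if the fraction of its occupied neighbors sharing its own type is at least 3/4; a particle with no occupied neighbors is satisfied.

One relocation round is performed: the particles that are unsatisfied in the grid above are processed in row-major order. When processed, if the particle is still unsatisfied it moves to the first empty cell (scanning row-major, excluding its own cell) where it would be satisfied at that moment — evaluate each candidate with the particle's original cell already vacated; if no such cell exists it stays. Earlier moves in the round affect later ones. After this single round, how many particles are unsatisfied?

3

Initially unsatisfied (in order): (0,2), (0,3), (1,0), (1,2), (2,0).
  (0,2) → (0,0).
  (0,3): no empty cell satisfies it; stays.
  (1,0): no empty cell satisfies it; stays.
  (1,2): now satisfied by earlier moves; stays.
  (2,0) → (1,3).
Resulting grid:
R _ _ R
R _ B B
_ B B B
Unsatisfied now: (0,3), (1,0), (2,1).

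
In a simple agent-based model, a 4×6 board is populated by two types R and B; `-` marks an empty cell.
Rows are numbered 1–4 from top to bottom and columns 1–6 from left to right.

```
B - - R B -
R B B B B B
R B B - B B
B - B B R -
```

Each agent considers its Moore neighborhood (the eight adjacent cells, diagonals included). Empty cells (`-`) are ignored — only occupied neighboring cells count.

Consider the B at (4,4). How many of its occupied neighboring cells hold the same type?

3

Occupied neighbors of (4,4): (3,3)=B, (3,5)=B, (4,3)=B, (4,5)=R.
Same type (B): 3 of 4.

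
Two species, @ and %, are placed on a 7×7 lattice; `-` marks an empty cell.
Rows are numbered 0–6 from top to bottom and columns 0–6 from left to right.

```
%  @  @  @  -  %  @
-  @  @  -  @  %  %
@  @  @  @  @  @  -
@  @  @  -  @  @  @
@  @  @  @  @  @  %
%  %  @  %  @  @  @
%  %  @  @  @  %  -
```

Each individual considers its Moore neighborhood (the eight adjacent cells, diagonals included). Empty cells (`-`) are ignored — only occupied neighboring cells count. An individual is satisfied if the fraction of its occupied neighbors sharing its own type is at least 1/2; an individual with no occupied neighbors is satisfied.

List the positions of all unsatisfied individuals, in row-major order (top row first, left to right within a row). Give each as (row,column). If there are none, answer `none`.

Row 0: (0,0)% 0/2 ✗ · (0,1)@ 3/4 ✓ · (0,2)@ 4/4 ✓ · (0,3)@ 3/3 ✓ · (0,5)% 2/4 ✓ · (0,6)@ 0/3 ✗
Row 1: (1,1)@ 6/7 ✓ · (1,2)@ 7/7 ✓ · (1,4)@ 4/6 ✓ · (1,5)% 2/6 ✗ · (1,6)% 2/4 ✓
Row 2: (2,0)@ 4/4 ✓ · (2,1)@ 7/7 ✓ · (2,2)@ 6/6 ✓ · (2,3)@ 6/6 ✓ · (2,4)@ 5/6 ✓ · (2,5)@ 5/7 ✓
Row 3: (3,0)@ 5/5 ✓ · (3,1)@ 8/8 ✓ · (3,2)@ 7/7 ✓ · (3,4)@ 7/7 ✓ · (3,5)@ 6/7 ✓ · (3,6)@ 3/4 ✓
Row 4: (4,0)@ 3/5 ✓ · (4,1)@ 6/8 ✓ · (4,2)@ 5/7 ✓ · (4,3)@ 6/7 ✓ · (4,4)@ 6/7 ✓ · (4,5)@ 7/8 ✓ · (4,6)% 0/5 ✗
Row 5: (5,0)% 3/5 ✓ · (5,1)% 3/8 ✗ · (5,2)@ 5/8 ✓ · (5,3)% 0/8 ✗ · (5,4)@ 6/8 ✓ · (5,5)@ 5/7 ✓ · (5,6)@ 2/4 ✓
Row 6: (6,0)% 3/3 ✓ · (6,1)% 3/5 ✓ · (6,2)@ 2/5 ✗ · (6,3)@ 4/5 ✓ · (6,4)@ 3/5 ✓ · (6,5)% 0/4 ✗

(0,0), (0,6), (1,5), (4,6), (5,1), (5,3), (6,2), (6,5)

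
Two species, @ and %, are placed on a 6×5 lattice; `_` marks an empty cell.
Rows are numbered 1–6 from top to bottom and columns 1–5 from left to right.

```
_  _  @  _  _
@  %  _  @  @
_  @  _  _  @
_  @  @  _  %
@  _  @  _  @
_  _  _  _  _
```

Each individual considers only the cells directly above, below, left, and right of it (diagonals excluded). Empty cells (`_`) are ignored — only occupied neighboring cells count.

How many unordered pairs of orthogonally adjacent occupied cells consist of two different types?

4

Scan each occupied cell's neighbors to the right and below so each pair is counted once.
From row 2: 2 unlike of 4 pairs (running 2/4).
From row 3: 1 unlike of 2 pairs (running 3/6).
From row 4: 1 unlike of 3 pairs (running 4/9).
Total adjacent occupied pairs: 9; unlike-type pairs: 4.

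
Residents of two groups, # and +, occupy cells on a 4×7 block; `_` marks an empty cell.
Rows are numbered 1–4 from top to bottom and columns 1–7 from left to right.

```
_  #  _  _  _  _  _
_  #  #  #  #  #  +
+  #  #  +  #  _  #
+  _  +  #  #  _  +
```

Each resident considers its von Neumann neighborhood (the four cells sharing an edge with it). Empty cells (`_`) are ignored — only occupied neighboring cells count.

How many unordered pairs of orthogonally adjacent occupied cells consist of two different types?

Scan each occupied cell's neighbors to the right and below so each pair is counted once.
Row 1: #(1,2)–#(2,2)=  → 0/1 unlike.
Row 2: #(2,2)–#(2,3)= #(2,2)–#(3,2)= #(2,3)–#(2,4)= #(2,3)–#(3,3)= #(2,4)–#(2,5)= #(2,4)–+(3,4)≠ #(2,5)–#(2,6)= #(2,5)–#(3,5)= #(2,6)–+(2,7)≠ +(2,7)–#(3,7)≠  → 3/10 unlike.
Row 3: +(3,1)–#(3,2)≠ +(3,1)–+(4,1)= #(3,2)–#(3,3)= #(3,3)–+(3,4)≠ #(3,3)–+(4,3)≠ +(3,4)–#(3,5)≠ +(3,4)–#(4,4)≠ #(3,5)–#(4,5)= #(3,7)–+(4,7)≠  → 6/9 unlike.
Row 4: +(4,3)–#(4,4)≠ #(4,4)–#(4,5)=  → 1/2 unlike.
Total adjacent occupied pairs: 22; unlike-type pairs: 10.

10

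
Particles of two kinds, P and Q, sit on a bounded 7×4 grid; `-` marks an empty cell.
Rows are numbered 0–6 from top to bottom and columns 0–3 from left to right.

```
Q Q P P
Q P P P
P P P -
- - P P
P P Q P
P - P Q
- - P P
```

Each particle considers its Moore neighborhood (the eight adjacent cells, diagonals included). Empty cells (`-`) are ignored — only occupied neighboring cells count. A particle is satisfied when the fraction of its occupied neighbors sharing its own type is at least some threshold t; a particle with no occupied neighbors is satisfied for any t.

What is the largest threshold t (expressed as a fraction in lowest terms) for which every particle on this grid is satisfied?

1/6

Row 0: (0,0)Q 2/3 · (0,1)Q 2/5 · (0,2)P 4/5 · (0,3)P 3/3
Row 1: (1,0)Q 2/5 · (1,1)P 5/8 · (1,2)P 6/7 · (1,3)P 4/4
Row 2: (2,0)P 2/3 · (2,1)P 5/6 · (2,2)P 6/6
Row 3: (3,2)P 5/6 · (3,3)P 3/4
Row 4: (4,0)P 2/2 · (4,1)P 4/5 · (4,2)Q 1/6 · (4,3)P 3/5
Row 5: (5,0)P 2/2 · (5,2)P 4/6 · (5,3)Q 1/5
Row 6: (6,2)P 2/3 · (6,3)P 2/3
The smallest same-type fraction is 1/6 at (4,2), which reduces to 1/6. Any threshold above that leaves this particle unsatisfied.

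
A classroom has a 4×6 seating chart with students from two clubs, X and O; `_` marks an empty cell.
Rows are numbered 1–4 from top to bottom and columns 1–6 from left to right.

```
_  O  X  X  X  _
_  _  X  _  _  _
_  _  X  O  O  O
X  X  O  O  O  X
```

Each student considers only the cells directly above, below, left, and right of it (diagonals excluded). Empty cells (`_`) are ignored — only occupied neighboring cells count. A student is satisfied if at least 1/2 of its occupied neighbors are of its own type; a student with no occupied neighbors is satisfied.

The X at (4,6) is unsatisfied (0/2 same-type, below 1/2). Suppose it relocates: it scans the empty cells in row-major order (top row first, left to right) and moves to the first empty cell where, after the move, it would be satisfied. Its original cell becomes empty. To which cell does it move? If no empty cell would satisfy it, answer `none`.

Vacating (4,6). Empty cells in order:
  (1,1): 0/1 same-type → still unsatisfied.
  (1,6): 1/1 same-type → satisfied — stop here.

(1,6)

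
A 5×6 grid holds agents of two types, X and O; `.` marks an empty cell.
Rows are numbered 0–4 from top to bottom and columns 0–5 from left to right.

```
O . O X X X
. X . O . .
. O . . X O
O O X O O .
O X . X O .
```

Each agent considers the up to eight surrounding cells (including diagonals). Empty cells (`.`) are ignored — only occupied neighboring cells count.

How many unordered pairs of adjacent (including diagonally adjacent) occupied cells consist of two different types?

19

Scan each occupied cell's neighbors to the right and below (and the two forward diagonals) so each pair is counted once.
From row 0: 5 unlike of 8 pairs (running 5/8).
From row 1: 2 unlike of 2 pairs (running 7/10).
From row 2: 4 unlike of 7 pairs (running 11/17).
From row 3: 6 unlike of 14 pairs (running 17/31).
From row 4: 2 unlike of 2 pairs (running 19/33).
Total adjacent occupied pairs: 33; unlike-type pairs: 19.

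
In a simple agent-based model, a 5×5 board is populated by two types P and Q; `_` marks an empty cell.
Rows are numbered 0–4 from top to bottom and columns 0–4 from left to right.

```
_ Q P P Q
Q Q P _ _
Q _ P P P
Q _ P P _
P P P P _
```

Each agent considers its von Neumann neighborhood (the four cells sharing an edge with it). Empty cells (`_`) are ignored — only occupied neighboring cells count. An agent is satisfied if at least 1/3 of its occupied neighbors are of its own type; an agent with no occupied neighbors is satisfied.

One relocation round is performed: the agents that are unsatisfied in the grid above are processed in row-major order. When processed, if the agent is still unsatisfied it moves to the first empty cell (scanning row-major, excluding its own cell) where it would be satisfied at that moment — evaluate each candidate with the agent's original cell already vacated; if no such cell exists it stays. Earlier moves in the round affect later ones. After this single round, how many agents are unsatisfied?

Initially unsatisfied (in order): (0,4).
  (0,4) → (0,0).
Resulting grid:
Q Q P P _
Q Q P _ _
Q _ P P P
Q _ P P _
P P P P _
All satisfied now.

0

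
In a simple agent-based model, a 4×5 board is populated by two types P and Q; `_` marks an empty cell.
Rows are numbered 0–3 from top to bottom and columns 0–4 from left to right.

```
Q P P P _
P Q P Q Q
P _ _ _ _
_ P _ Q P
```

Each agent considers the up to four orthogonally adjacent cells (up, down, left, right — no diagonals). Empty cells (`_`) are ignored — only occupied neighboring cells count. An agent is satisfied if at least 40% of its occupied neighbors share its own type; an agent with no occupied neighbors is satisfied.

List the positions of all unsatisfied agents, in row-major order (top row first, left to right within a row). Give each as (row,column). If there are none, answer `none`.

(0,0)Q 0/2 unhappy
(0,1)P 1/3 unhappy
(0,2)P 3/3 ok
(0,3)P 1/2 ok
(1,0)P 1/3 unhappy
(1,1)Q 0/3 unhappy
(1,2)P 1/3 unhappy
(1,3)Q 1/3 unhappy
(1,4)Q 1/1 ok
(2,0)P 1/1 ok
(3,1)P 0/0 ok
(3,3)Q 0/1 unhappy
(3,4)P 0/1 unhappy

(0,0), (0,1), (1,0), (1,1), (1,2), (1,3), (3,3), (3,4)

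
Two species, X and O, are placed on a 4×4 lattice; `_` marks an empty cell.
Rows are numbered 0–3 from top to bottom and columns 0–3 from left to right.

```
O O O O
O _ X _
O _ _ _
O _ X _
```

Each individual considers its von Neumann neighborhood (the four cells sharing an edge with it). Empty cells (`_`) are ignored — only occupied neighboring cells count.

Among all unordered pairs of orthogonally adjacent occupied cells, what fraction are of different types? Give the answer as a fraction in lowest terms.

1/7

Scan each occupied cell's neighbors to the right and below so each pair is counted once.
Row 0: O(0,0)–O(0,1)= O(0,0)–O(1,0)= O(0,1)–O(0,2)= O(0,2)–O(0,3)= O(0,2)–X(1,2)≠  → 1/5 unlike.
Row 1: O(1,0)–O(2,0)=  → 0/1 unlike.
Row 2: O(2,0)–O(3,0)=  → 0/1 unlike.
Total adjacent occupied pairs: 7; unlike-type pairs: 1.
1/7 is already in lowest terms.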